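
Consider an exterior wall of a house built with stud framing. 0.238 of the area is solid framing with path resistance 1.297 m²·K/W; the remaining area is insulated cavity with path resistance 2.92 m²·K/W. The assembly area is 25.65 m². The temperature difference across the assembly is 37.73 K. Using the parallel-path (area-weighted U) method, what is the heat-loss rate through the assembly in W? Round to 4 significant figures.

430.1 W

U_eff = 0.762/2.92 + 0.238/1.297 = 0.26096 + 0.1835 = 0.44446
R_eff = 1/U_eff = 2.2499 m²·K/W
Q = 25.65 × 37.73 / 2.2499 = 430.14 W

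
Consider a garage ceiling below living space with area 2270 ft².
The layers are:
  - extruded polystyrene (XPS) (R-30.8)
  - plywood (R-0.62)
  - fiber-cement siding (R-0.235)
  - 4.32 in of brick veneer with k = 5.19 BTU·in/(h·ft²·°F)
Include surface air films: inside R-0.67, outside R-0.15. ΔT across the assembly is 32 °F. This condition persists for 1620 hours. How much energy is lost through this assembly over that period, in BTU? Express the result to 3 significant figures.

4.32/5.19 = 0.8324
R_total = 0.67 + 30.8 + 0.62 + 0.235 + 0.8324 + 0.15 = 33.31 ft²·°F·h/BTU
Q = 2270 × 32 / 33.31 = 2181 BTU/h
E = 2181 × 1620 = 3533000 BTU

3530000 BTU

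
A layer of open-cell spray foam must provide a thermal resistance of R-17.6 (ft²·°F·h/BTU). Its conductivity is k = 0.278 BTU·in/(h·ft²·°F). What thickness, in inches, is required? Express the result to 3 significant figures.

L = R × k = 17.6 × 0.278 = 4.893 in

4.89 in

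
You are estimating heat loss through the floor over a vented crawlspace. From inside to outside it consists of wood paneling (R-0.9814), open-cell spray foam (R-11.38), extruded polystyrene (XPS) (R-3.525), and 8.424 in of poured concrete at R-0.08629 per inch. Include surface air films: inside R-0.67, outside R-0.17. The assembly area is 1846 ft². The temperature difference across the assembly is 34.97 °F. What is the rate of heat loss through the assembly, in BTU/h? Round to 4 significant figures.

8.424 × 0.08629 = 0.72691
R_total = 0.67 + 0.9814 + 11.38 + 3.525 + 0.72691 + 0.17 = 17.453 ft²·°F·h/BTU
Q = A·ΔT/R = 1846 × 34.97 / 17.453 = 3698.7 BTU/h

3699 BTU/h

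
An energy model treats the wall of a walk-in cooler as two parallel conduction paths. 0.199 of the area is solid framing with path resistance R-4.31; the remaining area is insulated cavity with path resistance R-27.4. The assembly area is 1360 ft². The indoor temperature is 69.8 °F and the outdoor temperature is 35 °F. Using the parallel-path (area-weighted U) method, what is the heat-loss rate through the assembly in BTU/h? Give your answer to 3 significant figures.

U_eff = 0.801/27.4 + 0.199/4.31 = 0.02923 + 0.04617 = 0.07541
R_eff = 1/U_eff = 13.26 ft²·°F·h/BTU
Q = 1360 × (69.8 − 35) / 13.26 = 3569 BTU/h

3570 BTU/h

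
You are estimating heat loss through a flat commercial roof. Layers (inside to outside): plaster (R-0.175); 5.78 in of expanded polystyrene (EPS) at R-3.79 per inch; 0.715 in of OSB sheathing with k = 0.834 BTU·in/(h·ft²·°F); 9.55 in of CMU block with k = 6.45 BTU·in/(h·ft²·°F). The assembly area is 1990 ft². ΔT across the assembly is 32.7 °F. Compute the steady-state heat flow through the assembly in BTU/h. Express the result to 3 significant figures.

2660 BTU/h

5.78 × 3.79 = 21.91
0.715/0.834 = 0.8573
9.55/6.45 = 1.481
R_total = 0.175 + 21.91 + 0.8573 + 1.481 = 24.42 ft²·°F·h/BTU
Q = A·ΔT/R = 1990 × 32.7 / 24.42 = 2665 BTU/h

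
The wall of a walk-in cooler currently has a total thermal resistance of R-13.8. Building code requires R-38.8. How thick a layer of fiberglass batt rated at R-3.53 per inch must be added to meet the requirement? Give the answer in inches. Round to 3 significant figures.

7.08 in

ΔR = 38.8 − 13.8 = 25 ft²·°F·h/BTU
L = ΔR / (R/in) = 25/3.53 = 7.082 in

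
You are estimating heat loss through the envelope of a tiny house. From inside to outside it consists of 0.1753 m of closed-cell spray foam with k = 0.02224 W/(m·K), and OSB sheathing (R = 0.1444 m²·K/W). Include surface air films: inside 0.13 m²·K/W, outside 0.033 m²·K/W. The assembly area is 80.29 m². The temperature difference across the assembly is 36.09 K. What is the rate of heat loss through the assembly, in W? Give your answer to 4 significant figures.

0.1753/0.02224 = 7.8822
R_total = 0.13 + 7.8822 + 0.1444 + 0.033 = 8.1896 m²·K/W
Q = A·ΔT/R = 80.29 × 36.09 / 8.1896 = 353.82 W

353.8 W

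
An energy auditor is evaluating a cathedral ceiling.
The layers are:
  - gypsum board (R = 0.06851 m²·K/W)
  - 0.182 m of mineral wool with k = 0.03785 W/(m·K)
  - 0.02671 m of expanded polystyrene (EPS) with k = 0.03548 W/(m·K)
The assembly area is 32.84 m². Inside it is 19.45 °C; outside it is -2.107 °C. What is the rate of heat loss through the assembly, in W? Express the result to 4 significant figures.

0.182/0.03785 = 4.8085
0.02671/0.03548 = 0.75282
R_total = 0.06851 + 4.8085 + 0.75282 = 5.6298 m²·K/W
Q = A·ΔT/R = 32.84 × (19.45 − (-2.107)) / 5.6298 = 125.75 W

125.7 W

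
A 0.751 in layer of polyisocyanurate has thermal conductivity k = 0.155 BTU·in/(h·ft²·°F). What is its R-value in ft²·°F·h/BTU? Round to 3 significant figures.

4.85 ft²·°F·h/BTU

R = L/k = 0.751/0.155 = 4.845 ft²·°F·h/BTU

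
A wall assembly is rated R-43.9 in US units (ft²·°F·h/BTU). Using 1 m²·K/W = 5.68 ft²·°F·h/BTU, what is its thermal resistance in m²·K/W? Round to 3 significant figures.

7.73 m²·K/W

R_SI = 43.9/5.68 = 7.729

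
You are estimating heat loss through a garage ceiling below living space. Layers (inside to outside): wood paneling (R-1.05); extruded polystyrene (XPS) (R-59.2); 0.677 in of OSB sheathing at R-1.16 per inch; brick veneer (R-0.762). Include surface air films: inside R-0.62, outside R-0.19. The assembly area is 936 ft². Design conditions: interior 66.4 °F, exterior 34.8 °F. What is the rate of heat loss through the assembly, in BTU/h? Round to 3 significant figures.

0.677 × 1.16 = 0.7853
R_total = 0.62 + 1.05 + 59.2 + 0.7853 + 0.762 + 0.19 = 62.61 ft²·°F·h/BTU
Q = A·ΔT/R = 936 × (66.4 − 34.8) / 62.61 = 472.4 BTU/h

472 BTU/h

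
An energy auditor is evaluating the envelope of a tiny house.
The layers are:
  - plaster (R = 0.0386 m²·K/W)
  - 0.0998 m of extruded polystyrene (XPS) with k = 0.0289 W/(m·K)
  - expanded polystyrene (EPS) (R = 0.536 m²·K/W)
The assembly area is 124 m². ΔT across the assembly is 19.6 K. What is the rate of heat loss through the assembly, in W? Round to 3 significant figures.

603 W

0.0998/0.0289 = 3.453
R_total = 0.0386 + 3.453 + 0.536 = 4.028 m²·K/W
Q = A·ΔT/R = 124 × 19.6 / 4.028 = 603.4 W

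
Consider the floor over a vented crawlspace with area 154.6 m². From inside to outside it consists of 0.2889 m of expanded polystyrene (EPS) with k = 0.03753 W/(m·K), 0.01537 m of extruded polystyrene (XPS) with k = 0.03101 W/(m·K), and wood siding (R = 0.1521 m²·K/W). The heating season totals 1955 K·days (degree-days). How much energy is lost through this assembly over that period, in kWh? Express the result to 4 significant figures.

0.2889/0.03753 = 7.6978
0.01537/0.03101 = 0.49565
R_total = 7.6978 + 0.49565 + 0.1521 = 8.3456 m²·K/W
E = A × HDD × 24 / R / 1000 = 154.6 × 1955 × 24 / 8.3456 / 1000 = 869.18 kWh

869.2 kWh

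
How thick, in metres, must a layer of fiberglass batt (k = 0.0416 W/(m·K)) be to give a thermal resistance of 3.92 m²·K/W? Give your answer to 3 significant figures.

0.163 m

L = R·k = 3.92 × 0.0416 = 0.1631 m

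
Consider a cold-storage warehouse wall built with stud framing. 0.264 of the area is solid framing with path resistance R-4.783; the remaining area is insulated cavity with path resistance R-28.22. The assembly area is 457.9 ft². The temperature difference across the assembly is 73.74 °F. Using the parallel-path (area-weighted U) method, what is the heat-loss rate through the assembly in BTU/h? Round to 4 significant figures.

2744 BTU/h

U_eff = 0.736/28.22 + 0.264/4.783 = 0.026081 + 0.055195 = 0.081276
R_eff = 1/U_eff = 12.304 ft²·°F·h/BTU
Q = 457.9 × 73.74 / 12.304 = 2744.3 BTU/h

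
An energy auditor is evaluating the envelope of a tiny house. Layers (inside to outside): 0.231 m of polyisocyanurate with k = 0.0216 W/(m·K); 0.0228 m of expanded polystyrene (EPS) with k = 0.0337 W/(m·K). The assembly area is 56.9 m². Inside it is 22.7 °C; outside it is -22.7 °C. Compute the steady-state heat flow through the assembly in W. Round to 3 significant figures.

227 W

0.231/0.0216 = 10.69
0.0228/0.0337 = 0.6766
R_total = 10.69 + 0.6766 = 11.37 m²·K/W
Q = A·ΔT/R = 56.9 × (22.7 − (-22.7)) / 11.37 = 227.2 W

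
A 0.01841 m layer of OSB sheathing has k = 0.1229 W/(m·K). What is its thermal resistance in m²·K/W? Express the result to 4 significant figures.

R = L/k = 0.01841/0.1229 = 0.1498 m²·K/W

0.1498 m²·K/W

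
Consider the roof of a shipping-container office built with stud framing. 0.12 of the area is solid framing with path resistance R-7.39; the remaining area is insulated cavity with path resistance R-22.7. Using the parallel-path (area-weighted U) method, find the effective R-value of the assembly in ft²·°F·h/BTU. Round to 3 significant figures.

U_eff = 0.88/22.7 + 0.12/7.39 = 0.03877 + 0.01624 = 0.055
R_eff = 1/U_eff = 18.18 ft²·°F·h/BTU

18.2 ft²·°F·h/BTU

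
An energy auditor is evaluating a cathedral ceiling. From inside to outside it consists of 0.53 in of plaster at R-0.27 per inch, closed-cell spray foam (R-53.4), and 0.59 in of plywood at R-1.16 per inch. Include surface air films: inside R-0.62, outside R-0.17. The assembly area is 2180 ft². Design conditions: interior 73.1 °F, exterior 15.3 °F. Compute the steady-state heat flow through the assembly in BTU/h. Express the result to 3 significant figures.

0.53 × 0.27 = 0.1431
0.59 × 1.16 = 0.6844
R_total = 0.62 + 0.1431 + 53.4 + 0.6844 + 0.17 = 55.02 ft²·°F·h/BTU
Q = A·ΔT/R = 2180 × (73.1 − 15.3) / 55.02 = 2290 BTU/h

2290 BTU/h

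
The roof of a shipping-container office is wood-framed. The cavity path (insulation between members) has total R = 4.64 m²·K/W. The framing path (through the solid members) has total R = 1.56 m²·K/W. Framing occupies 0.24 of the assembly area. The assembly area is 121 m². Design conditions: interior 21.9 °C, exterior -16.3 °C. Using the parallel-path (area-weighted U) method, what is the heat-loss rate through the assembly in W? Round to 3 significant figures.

U_eff = 0.76/4.64 + 0.24/1.56 = 0.1638 + 0.1538 = 0.3176
R_eff = 1/U_eff = 3.148 m²·K/W
Q = 121 × (21.9 − (-16.3)) / 3.148 = 1468 W

1470 W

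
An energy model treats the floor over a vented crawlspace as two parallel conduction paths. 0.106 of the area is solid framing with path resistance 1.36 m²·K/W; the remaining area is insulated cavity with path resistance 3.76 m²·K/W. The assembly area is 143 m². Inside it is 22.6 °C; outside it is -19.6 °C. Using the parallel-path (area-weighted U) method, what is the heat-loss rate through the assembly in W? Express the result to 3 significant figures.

1910 W

U_eff = 0.894/3.76 + 0.106/1.36 = 0.2378 + 0.07794 = 0.3157
R_eff = 1/U_eff = 3.167 m²·K/W
Q = 143 × (22.6 − (-19.6)) / 3.167 = 1905 W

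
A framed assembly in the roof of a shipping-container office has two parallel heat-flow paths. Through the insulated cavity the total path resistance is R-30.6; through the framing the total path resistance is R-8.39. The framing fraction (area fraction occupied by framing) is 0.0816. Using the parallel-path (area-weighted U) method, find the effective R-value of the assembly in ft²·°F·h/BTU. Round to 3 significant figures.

25.2 ft²·°F·h/BTU

U_eff = 0.9184/30.6 + 0.0816/8.39 = 0.03001 + 0.009726 = 0.03974
R_eff = 1/U_eff = 25.16 ft²·°F·h/BTU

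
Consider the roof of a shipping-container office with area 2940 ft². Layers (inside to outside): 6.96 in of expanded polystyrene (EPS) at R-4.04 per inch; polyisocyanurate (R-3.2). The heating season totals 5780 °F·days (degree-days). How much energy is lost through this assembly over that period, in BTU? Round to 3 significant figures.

13000000 BTU

6.96 × 4.04 = 28.12
R_total = 28.12 + 3.2 = 31.32 ft²·°F·h/BTU
E = A × HDD × 24 / R = 2940 × 5780 × 24 / 31.32 = 13020000 BTU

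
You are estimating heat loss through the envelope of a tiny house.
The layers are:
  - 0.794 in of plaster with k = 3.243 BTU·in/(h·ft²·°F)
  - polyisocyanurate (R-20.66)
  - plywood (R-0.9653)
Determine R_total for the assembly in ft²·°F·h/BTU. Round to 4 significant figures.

0.794/3.243 = 0.24484
R_total = 0.24484 + 20.66 + 0.9653 = 21.87 ft²·°F·h/BTU

21.87 ft²·°F·h/BTU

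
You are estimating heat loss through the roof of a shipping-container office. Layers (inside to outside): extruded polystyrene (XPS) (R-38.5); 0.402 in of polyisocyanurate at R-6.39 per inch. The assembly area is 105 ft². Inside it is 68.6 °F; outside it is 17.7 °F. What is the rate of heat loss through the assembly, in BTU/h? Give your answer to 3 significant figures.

0.402 × 6.39 = 2.569
R_total = 38.5 + 2.569 = 41.07 ft²·°F·h/BTU
Q = A·ΔT/R = 105 × (68.6 − 17.7) / 41.07 = 130.1 BTU/h

130 BTU/h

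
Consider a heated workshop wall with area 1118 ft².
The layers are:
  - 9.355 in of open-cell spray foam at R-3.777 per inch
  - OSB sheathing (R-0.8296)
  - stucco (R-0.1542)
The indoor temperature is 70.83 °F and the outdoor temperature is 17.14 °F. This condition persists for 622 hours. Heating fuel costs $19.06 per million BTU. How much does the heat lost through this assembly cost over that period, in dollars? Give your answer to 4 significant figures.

19.59 dollars

9.355 × 3.777 = 35.334
R_total = 35.334 + 0.8296 + 0.1542 = 36.318 ft²·°F·h/BTU
Q = 1118 × (70.83 − 17.14) / 36.318 = 1652.8 BTU/h
E = 1652.8 × 622 = 1028000 BTU
Cost = 1028000/10⁶ × 19.06 = $19.594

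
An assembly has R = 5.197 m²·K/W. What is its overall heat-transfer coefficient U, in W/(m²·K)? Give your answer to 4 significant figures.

0.1924 W/(m²·K)

U = 1/R = 1/5.197 = 0.19242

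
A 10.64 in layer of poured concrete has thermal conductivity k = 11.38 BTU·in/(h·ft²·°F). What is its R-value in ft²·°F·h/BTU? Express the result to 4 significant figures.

0.9350 ft²·°F·h/BTU

R = L/k = 10.64/11.38 = 0.93497 ft²·°F·h/BTU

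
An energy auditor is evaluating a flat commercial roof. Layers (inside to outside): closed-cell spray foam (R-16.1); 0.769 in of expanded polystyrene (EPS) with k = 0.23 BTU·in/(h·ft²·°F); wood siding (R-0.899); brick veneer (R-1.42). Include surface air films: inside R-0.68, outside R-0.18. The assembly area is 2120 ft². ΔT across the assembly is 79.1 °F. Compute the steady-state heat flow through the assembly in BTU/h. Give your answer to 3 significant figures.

7410 BTU/h

0.769/0.23 = 3.343
R_total = 0.68 + 16.1 + 3.343 + 0.899 + 1.42 + 0.18 = 22.62 ft²·°F·h/BTU
Q = A·ΔT/R = 2120 × 79.1 / 22.62 = 7413 BTU/h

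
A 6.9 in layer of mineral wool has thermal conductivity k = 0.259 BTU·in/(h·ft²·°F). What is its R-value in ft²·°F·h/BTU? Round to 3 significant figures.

26.6 ft²·°F·h/BTU

R = L/k = 6.9/0.259 = 26.64 ft²·°F·h/BTU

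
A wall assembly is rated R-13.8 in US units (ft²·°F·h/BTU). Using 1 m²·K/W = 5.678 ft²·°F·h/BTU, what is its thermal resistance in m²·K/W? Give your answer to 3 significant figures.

R_SI = 13.8/5.678 = 2.43

2.43 m²·K/W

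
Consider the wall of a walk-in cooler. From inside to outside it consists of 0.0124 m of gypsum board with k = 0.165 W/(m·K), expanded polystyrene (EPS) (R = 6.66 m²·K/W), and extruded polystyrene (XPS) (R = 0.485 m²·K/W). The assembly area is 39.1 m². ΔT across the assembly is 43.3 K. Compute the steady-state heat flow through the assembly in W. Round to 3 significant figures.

0.0124/0.165 = 0.07515
R_total = 0.07515 + 6.66 + 0.485 = 7.22 m²·K/W
Q = A·ΔT/R = 39.1 × 43.3 / 7.22 = 234.5 W

234 W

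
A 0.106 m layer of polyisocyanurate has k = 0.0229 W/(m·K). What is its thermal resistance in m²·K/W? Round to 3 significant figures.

R = L/k = 0.106/0.0229 = 4.629 m²·K/W

4.63 m²·K/W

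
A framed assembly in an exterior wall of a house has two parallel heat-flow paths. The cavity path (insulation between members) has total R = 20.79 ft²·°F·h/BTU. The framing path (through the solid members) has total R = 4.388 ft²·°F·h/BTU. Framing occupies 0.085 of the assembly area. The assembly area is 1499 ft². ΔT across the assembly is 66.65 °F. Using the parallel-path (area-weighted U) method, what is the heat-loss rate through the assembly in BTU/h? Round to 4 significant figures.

6332 BTU/h

U_eff = 0.915/20.79 + 0.085/4.388 = 0.044012 + 0.019371 = 0.063383
R_eff = 1/U_eff = 15.777 ft²·°F·h/BTU
Q = 1499 × 66.65 / 15.777 = 6332.4 BTU/h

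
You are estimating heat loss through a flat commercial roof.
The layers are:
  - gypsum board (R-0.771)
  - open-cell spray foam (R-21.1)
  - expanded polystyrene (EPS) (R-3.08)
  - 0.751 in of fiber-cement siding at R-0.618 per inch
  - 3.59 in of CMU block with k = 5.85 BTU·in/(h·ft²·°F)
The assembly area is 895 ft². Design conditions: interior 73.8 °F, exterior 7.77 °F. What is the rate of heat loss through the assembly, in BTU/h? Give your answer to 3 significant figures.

0.751 × 0.618 = 0.4641
3.59/5.85 = 0.6137
R_total = 0.771 + 21.1 + 3.08 + 0.4641 + 0.6137 = 26.03 ft²·°F·h/BTU
Q = A·ΔT/R = 895 × (73.8 − 7.77) / 26.03 = 2270 BTU/h

2270 BTU/h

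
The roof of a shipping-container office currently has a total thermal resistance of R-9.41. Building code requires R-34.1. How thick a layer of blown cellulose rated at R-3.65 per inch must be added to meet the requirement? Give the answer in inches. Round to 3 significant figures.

6.76 in

ΔR = 34.1 − 9.41 = 24.69 ft²·°F·h/BTU
L = ΔR / (R/in) = 24.69/3.65 = 6.764 in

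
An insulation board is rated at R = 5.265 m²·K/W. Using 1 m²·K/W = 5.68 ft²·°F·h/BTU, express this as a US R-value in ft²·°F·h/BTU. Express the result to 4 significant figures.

29.91 ft²·°F·h/BTU

R_US = 5.265 × 5.68 = 29.905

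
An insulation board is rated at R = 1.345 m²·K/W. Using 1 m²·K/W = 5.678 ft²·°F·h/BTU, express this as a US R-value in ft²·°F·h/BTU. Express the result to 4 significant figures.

R_US = 1.345 × 5.678 = 7.6369

7.637 ft²·°F·h/BTU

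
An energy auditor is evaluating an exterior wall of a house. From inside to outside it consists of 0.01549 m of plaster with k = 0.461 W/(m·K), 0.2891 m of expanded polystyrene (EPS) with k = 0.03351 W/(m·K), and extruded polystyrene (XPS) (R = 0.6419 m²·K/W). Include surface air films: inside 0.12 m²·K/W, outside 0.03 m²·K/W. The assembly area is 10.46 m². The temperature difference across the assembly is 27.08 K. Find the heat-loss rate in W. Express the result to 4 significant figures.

29.97 W

0.01549/0.461 = 0.033601
0.2891/0.03351 = 8.6273
R_total = 0.12 + 0.033601 + 8.6273 + 0.6419 + 0.03 = 9.4528 m²·K/W
Q = A·ΔT/R = 10.46 × 27.08 / 9.4528 = 29.965 W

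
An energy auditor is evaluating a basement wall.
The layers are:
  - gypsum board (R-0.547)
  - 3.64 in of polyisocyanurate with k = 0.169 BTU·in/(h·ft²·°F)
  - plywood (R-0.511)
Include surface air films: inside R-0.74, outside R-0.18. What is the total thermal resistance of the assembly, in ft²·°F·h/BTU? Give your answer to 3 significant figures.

23.5 ft²·°F·h/BTU

3.64/0.169 = 21.54
R_total = 0.74 + 0.547 + 21.54 + 0.511 + 0.18 = 23.52 ft²·°F·h/BTU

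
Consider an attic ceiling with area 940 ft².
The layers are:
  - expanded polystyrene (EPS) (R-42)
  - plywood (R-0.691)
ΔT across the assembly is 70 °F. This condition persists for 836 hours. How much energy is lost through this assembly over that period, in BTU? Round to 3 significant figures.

1290000 BTU

R_total = 42 + 0.691 = 42.69 ft²·°F·h/BTU
Q = 940 × 70 / 42.69 = 1541 BTU/h
E = 1541 × 836 = 1289000 BTU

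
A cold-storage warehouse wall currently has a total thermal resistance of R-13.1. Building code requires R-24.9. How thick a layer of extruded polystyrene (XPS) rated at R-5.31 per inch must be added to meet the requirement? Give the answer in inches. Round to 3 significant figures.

ΔR = 24.9 − 13.1 = 11.8 ft²·°F·h/BTU
L = ΔR / (R/in) = 11.8/5.31 = 2.222 in

2.22 in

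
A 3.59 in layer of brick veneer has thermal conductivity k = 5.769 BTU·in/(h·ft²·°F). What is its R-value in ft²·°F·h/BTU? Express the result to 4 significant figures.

R = L/k = 3.59/5.769 = 0.62229 ft²·°F·h/BTU

0.6223 ft²·°F·h/BTU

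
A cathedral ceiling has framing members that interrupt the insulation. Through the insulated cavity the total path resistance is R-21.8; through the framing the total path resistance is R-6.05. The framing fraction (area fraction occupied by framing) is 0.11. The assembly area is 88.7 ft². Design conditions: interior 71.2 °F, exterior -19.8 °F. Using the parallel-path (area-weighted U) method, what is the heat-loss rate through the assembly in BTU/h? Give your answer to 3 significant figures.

476 BTU/h

U_eff = 0.89/21.8 + 0.11/6.05 = 0.04083 + 0.01818 = 0.05901
R_eff = 1/U_eff = 16.95 ft²·°F·h/BTU
Q = 88.7 × (71.2 − (-19.8)) / 16.95 = 476.3 BTU/h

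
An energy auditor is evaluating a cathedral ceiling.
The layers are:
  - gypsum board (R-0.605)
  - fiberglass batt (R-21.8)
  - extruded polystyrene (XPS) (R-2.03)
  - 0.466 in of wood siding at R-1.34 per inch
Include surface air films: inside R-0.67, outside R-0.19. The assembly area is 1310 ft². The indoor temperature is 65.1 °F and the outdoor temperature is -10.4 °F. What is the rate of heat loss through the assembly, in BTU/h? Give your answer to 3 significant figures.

0.466 × 1.34 = 0.6244
R_total = 0.67 + 0.605 + 21.8 + 2.03 + 0.6244 + 0.19 = 25.92 ft²·°F·h/BTU
Q = A·ΔT/R = 1310 × (65.1 − (-10.4)) / 25.92 = 3816 BTU/h

3820 BTU/h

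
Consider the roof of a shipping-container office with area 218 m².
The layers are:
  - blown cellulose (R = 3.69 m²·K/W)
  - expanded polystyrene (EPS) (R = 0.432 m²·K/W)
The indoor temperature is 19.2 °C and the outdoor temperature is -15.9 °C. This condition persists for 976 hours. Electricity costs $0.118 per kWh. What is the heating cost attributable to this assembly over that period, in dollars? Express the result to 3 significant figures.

R_total = 3.69 + 0.432 = 4.122 m²·K/W
Q = 218 × (19.2 − (-15.9)) / 4.122 = 1856 W
E = 1856 W × 976 h / 1000 = 1812 kWh
Cost = 1812 × 0.118 = $213.8

214 dollars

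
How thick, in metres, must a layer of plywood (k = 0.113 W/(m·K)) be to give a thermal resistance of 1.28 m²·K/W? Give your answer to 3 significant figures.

0.145 m

L = R·k = 1.28 × 0.113 = 0.1446 m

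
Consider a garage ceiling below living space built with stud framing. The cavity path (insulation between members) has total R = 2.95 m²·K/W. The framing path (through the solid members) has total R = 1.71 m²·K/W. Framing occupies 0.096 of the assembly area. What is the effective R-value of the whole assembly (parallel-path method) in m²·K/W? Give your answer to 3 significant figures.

2.76 m²·K/W

U_eff = 0.904/2.95 + 0.096/1.71 = 0.3064 + 0.05614 = 0.3626
R_eff = 1/U_eff = 2.758 m²·K/W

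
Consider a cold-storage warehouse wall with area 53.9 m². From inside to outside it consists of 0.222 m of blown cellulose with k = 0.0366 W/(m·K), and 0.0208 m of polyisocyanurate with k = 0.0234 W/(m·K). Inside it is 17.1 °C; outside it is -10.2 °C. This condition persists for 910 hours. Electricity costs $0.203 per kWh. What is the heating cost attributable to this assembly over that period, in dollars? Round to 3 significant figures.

39.1 dollars

0.222/0.0366 = 6.066
0.0208/0.0234 = 0.8889
R_total = 6.066 + 0.8889 = 6.954 m²·K/W
Q = 53.9 × (17.1 − (-10.2)) / 6.954 = 211.6 W
E = 211.6 W × 910 h / 1000 = 192.5 kWh
Cost = 192.5 × 0.203 = $39.09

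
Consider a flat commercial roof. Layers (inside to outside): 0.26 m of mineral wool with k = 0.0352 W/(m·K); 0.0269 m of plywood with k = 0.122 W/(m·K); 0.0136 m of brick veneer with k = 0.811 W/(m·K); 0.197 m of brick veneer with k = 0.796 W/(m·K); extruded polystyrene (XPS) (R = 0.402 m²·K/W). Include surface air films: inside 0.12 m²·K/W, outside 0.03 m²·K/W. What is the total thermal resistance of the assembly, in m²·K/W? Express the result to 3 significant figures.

0.26/0.0352 = 7.386
0.0269/0.122 = 0.2205
0.0136/0.811 = 0.01677
0.197/0.796 = 0.2475
R_total = 0.12 + 7.386 + 0.2205 + 0.01677 + 0.2475 + 0.402 + 0.03 = 8.423 m²·K/W

8.42 m²·K/W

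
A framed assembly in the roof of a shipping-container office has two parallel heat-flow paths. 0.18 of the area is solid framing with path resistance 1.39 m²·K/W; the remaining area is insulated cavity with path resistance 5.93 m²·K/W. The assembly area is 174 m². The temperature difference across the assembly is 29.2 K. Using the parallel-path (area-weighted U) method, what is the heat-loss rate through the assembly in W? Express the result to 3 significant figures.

1360 W

U_eff = 0.82/5.93 + 0.18/1.39 = 0.1383 + 0.1295 = 0.2678
R_eff = 1/U_eff = 3.734 m²·K/W
Q = 174 × 29.2 / 3.734 = 1361 W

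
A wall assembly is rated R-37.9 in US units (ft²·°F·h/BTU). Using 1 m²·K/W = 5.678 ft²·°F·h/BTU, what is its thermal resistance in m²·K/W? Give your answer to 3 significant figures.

R_SI = 37.9/5.678 = 6.675

6.67 m²·K/W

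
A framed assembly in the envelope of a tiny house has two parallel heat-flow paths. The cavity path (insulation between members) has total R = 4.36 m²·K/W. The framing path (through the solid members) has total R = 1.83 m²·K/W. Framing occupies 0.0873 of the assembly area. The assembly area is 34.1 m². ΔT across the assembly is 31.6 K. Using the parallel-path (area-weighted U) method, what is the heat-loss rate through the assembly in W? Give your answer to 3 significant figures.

U_eff = 0.9127/4.36 + 0.0873/1.83 = 0.2093 + 0.0477 = 0.257
R_eff = 1/U_eff = 3.89 m²·K/W
Q = 34.1 × 31.6 / 3.89 = 277 W

277 W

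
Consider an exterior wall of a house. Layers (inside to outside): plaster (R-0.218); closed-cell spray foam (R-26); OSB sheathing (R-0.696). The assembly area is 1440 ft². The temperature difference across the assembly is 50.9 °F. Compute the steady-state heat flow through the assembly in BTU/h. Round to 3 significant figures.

R_total = 0.218 + 26 + 0.696 = 26.91 ft²·°F·h/BTU
Q = A·ΔT/R = 1440 × 50.9 / 26.91 = 2723 BTU/h

2720 BTU/h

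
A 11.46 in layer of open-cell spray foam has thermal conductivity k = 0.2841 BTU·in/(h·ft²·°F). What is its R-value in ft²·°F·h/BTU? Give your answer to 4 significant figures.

40.34 ft²·°F·h/BTU

R = L/k = 11.46/0.2841 = 40.338 ft²·°F·h/BTU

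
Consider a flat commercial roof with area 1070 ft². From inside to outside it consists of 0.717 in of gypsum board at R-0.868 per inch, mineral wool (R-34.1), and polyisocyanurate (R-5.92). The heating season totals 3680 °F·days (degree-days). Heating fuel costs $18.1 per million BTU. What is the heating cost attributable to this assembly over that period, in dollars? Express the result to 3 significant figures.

0.717 × 0.868 = 0.6224
R_total = 0.6224 + 34.1 + 5.92 = 40.64 ft²·°F·h/BTU
E = A × HDD × 24 / R = 1070 × 3680 × 24 / 40.64 = 2325000 BTU
Cost = 2325000/10⁶ × 18.1 = $42.09

42.1 dollars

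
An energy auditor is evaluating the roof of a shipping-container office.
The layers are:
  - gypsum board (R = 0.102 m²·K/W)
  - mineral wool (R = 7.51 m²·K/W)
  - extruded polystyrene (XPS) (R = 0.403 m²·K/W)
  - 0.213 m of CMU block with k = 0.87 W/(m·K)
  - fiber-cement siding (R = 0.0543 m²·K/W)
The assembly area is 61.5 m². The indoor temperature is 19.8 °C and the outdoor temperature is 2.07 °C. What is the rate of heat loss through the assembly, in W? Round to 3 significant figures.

0.213/0.87 = 0.2448
R_total = 0.102 + 7.51 + 0.403 + 0.2448 + 0.0543 = 8.314 m²·K/W
Q = A·ΔT/R = 61.5 × (19.8 − 2.07) / 8.314 = 131.1 W

131 W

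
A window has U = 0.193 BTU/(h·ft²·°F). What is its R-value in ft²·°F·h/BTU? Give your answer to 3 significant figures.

5.18 ft²·°F·h/BTU

R = 1/U = 1/0.193 = 5.181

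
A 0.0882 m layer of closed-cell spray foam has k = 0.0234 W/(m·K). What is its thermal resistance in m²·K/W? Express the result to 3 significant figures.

R = L/k = 0.0882/0.0234 = 3.769 m²·K/W

3.77 m²·K/W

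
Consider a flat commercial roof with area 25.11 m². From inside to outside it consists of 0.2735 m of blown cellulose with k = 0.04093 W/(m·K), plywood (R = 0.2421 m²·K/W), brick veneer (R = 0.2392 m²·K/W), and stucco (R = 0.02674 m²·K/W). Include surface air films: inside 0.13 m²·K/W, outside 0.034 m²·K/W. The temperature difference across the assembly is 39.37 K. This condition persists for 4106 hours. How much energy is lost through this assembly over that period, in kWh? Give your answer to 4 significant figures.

551.9 kWh

0.2735/0.04093 = 6.6821
R_total = 0.13 + 6.6821 + 0.2421 + 0.2392 + 0.02674 + 0.034 = 7.3542 m²·K/W
Q = 25.11 × 39.37 / 7.3542 = 134.42 W
E = 134.42 W × 4106 h / 1000 = 551.95 kWh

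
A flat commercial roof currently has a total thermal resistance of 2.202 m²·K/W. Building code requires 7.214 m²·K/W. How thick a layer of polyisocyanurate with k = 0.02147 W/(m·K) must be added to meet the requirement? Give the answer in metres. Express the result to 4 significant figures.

ΔR = 7.214 − 2.202 = 5.012 m²·K/W
L = ΔR × k = 5.012 × 0.02147 = 0.10761 m

0.1076 m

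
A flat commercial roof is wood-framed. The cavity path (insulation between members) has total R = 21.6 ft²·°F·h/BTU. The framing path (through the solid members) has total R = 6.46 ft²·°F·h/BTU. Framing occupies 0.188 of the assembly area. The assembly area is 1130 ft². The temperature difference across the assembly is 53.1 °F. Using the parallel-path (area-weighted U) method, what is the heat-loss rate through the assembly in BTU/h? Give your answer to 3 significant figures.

U_eff = 0.812/21.6 + 0.188/6.46 = 0.03759 + 0.0291 = 0.06669
R_eff = 1/U_eff = 14.99 ft²·°F·h/BTU
Q = 1130 × 53.1 / 14.99 = 4002 BTU/h

4000 BTU/h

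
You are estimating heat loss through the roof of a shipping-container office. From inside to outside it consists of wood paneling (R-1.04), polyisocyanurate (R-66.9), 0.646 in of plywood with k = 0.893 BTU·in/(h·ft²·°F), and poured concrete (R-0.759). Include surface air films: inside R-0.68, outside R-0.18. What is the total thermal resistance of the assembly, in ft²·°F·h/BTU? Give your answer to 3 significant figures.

0.646/0.893 = 0.7234
R_total = 0.68 + 1.04 + 66.9 + 0.7234 + 0.759 + 0.18 = 70.28 ft²·°F·h/BTU

70.3 ft²·°F·h/BTU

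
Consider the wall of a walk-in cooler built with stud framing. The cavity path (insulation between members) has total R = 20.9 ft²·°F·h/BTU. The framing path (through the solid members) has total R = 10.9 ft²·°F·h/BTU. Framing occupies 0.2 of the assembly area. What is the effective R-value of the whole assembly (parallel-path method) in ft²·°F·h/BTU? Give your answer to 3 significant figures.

17.7 ft²·°F·h/BTU

U_eff = 0.8/20.9 + 0.2/10.9 = 0.03828 + 0.01835 = 0.05663
R_eff = 1/U_eff = 17.66 ft²·°F·h/BTU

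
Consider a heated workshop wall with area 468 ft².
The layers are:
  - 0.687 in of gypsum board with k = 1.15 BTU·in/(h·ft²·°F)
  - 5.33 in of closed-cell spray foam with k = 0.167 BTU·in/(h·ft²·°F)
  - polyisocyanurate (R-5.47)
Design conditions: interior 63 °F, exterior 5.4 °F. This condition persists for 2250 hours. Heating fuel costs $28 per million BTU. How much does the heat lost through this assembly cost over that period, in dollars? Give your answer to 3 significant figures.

0.687/1.15 = 0.5974
5.33/0.167 = 31.92
R_total = 0.5974 + 31.92 + 5.47 = 37.98 ft²·°F·h/BTU
Q = 468 × (63 − 5.4) / 37.98 = 709.7 BTU/h
E = 709.7 × 2250 = 1597000 BTU
Cost = 1597000/10⁶ × 28 = $44.71

44.7 dollars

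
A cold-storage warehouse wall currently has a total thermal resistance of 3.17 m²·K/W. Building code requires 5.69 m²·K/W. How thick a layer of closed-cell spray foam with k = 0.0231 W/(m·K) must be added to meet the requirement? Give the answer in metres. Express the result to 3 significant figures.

ΔR = 5.69 − 3.17 = 2.52 m²·K/W
L = ΔR × k = 2.52 × 0.0231 = 0.05821 m

0.0582 m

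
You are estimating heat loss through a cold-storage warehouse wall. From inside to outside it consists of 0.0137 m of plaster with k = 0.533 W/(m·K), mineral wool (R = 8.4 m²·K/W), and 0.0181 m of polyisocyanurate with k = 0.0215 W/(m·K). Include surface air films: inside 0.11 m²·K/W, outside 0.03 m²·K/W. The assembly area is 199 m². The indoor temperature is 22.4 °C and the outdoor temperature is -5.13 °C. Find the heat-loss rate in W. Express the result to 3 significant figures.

582 W

0.0137/0.533 = 0.0257
0.0181/0.0215 = 0.8419
R_total = 0.11 + 0.0257 + 8.4 + 0.8419 + 0.03 = 9.408 m²·K/W
Q = A·ΔT/R = 199 × (22.4 − (-5.13)) / 9.408 = 582.3 W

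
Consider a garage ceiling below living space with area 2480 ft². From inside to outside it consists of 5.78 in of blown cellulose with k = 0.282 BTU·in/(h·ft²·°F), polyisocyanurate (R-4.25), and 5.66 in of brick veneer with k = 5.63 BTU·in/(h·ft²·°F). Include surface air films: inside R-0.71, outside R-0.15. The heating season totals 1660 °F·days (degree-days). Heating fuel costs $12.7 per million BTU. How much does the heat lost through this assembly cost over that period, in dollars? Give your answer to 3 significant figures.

47.2 dollars

5.78/0.282 = 20.5
5.66/5.63 = 1.005
R_total = 0.71 + 20.5 + 4.25 + 1.005 + 0.15 = 26.61 ft²·°F·h/BTU
E = A × HDD × 24 / R = 2480 × 1660 × 24 / 26.61 = 3713000 BTU
Cost = 3713000/10⁶ × 12.7 = $47.15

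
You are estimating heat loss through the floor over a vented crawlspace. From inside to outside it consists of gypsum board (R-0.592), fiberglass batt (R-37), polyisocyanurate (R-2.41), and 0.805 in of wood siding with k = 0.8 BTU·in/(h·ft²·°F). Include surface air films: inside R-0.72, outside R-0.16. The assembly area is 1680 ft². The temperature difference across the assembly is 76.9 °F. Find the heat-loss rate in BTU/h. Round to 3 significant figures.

0.805/0.8 = 1.006
R_total = 0.72 + 0.592 + 37 + 2.41 + 1.006 + 0.16 = 41.89 ft²·°F·h/BTU
Q = A·ΔT/R = 1680 × 76.9 / 41.89 = 3084 BTU/h

3080 BTU/h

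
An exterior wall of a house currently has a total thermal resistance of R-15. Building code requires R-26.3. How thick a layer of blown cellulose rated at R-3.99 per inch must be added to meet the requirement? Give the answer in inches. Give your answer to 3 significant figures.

ΔR = 26.3 − 15 = 11.3 ft²·°F·h/BTU
L = ΔR / (R/in) = 11.3/3.99 = 2.832 in

2.83 in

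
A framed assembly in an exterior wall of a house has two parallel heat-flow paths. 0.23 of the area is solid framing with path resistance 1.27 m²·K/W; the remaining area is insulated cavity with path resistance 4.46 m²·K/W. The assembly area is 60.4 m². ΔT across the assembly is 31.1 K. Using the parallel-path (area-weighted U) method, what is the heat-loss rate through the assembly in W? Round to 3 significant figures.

U_eff = 0.77/4.46 + 0.23/1.27 = 0.1726 + 0.1811 = 0.3537
R_eff = 1/U_eff = 2.827 m²·K/W
Q = 60.4 × 31.1 / 2.827 = 664.5 W

664 W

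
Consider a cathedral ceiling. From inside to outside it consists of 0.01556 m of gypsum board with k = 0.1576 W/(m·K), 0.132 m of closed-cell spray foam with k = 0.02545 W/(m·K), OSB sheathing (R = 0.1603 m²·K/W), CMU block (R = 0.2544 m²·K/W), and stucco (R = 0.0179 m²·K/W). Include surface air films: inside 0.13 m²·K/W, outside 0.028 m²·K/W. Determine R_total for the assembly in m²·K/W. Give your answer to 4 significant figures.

0.01556/0.1576 = 0.098731
0.132/0.02545 = 5.1866
R_total = 0.13 + 0.098731 + 5.1866 + 0.1603 + 0.2544 + 0.0179 + 0.028 = 5.876 m²·K/W

5.876 m²·K/W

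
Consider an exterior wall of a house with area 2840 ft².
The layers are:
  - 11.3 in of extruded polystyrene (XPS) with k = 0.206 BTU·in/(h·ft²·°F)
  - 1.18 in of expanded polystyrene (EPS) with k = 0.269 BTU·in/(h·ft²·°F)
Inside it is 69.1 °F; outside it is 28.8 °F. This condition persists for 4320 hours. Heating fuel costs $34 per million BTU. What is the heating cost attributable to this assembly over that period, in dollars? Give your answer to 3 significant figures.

11.3/0.206 = 54.85
1.18/0.269 = 4.387
R_total = 54.85 + 4.387 = 59.24 ft²·°F·h/BTU
Q = 2840 × (69.1 − 28.8) / 59.24 = 1932 BTU/h
E = 1932 × 4320 = 8346000 BTU
Cost = 8346000/10⁶ × 34 = $283.8

284 dollars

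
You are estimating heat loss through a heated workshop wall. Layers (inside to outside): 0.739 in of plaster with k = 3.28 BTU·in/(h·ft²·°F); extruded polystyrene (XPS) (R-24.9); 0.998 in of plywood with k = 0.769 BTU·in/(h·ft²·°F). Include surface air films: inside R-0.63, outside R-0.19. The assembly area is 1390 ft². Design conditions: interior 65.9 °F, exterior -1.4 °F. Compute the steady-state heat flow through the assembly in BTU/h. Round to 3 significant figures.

0.739/3.28 = 0.2253
0.998/0.769 = 1.298
R_total = 0.63 + 0.2253 + 24.9 + 1.298 + 0.19 = 27.24 ft²·°F·h/BTU
Q = A·ΔT/R = 1390 × (65.9 − (-1.4)) / 27.24 = 3434 BTU/h

3430 BTU/h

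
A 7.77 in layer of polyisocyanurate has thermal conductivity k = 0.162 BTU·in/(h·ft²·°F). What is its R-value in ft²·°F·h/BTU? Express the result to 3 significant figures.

R = L/k = 7.77/0.162 = 47.96 ft²·°F·h/BTU

48.0 ft²·°F·h/BTU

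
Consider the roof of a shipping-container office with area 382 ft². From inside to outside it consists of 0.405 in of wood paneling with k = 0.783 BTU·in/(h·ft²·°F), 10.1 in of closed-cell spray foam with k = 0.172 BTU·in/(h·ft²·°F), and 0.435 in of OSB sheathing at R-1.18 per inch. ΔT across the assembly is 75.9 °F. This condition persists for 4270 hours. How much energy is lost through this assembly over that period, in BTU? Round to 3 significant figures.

0.405/0.783 = 0.5172
10.1/0.172 = 58.72
0.435 × 1.18 = 0.5133
R_total = 0.5172 + 58.72 + 0.5133 = 59.75 ft²·°F·h/BTU
Q = 382 × 75.9 / 59.75 = 485.2 BTU/h
E = 485.2 × 4270 = 2072000 BTU

2070000 BTU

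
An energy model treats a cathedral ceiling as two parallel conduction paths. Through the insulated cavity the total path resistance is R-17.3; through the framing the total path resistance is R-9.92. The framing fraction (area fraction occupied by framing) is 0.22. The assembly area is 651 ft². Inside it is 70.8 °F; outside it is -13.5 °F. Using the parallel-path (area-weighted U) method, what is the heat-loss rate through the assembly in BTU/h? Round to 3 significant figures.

U_eff = 0.78/17.3 + 0.22/9.92 = 0.04509 + 0.02218 = 0.06726
R_eff = 1/U_eff = 14.87 ft²·°F·h/BTU
Q = 651 × (70.8 − (-13.5)) / 14.87 = 3691 BTU/h

3690 BTU/h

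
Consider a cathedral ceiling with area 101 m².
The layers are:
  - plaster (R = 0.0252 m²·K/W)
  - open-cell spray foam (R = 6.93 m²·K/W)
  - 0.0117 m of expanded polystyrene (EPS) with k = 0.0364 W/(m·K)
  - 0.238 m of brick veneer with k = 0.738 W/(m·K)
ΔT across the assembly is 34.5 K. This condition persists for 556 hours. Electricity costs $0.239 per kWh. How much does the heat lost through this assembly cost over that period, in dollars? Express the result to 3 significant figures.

0.0117/0.0364 = 0.3214
0.238/0.738 = 0.3225
R_total = 0.0252 + 6.93 + 0.3214 + 0.3225 = 7.599 m²·K/W
Q = 101 × 34.5 / 7.599 = 458.5 W
E = 458.5 W × 556 h / 1000 = 254.9 kWh
Cost = 254.9 × 0.239 = $60.93

60.9 dollars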